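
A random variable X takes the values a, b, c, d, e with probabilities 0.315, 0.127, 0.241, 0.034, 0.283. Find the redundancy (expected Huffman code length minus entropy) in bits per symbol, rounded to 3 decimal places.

Entropy H = −Σ p log₂ p ≈ 2.0791 bits.
Huffman merges: 17/500+127/1000→161/1000; 161/1000+241/1000→201/500; 283/1000+63/200→299/500; 201/500+299/500→1. L = 2161/1000 ≈ 2.1610.
L − H = 2.1610 − 2.0791 = 0.082 bits.

0.082 bits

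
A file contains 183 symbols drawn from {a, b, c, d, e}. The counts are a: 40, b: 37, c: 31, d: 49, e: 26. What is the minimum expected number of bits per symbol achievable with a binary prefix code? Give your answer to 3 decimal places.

2.311 bits/symbol

Probabilities are the counts divided by 183.
Repeatedly combine the two least-probable nodes; the expected code length is the sum of the merged weights.
merge 26/183 + 31/183 → 19/61
merge 37/183 + 40/183 → 77/183
merge 49/183 + 19/61 → 106/183
merge 77/183 + 106/183 → 1
L = 19/61 + 77/183 + 106/183 + 1 = 141/61 ≈ 2.311 bits/symbol.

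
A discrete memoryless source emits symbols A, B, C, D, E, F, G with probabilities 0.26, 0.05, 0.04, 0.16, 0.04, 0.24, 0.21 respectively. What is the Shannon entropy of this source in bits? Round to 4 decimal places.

H = −Σ pᵢ log₂ pᵢ.
−0.26·log₂(0.26) = 0.5053
−0.05·log₂(0.05) = 0.2161
−0.04·log₂(0.04) = 0.1858
−0.16·log₂(0.16) = 0.4230
−0.04·log₂(0.04) = 0.1858
−0.24·log₂(0.24) = 0.4941
−0.21·log₂(0.21) = 0.4728
Sum ≈ 2.4829 → 2.4829 bits.

2.4829 bits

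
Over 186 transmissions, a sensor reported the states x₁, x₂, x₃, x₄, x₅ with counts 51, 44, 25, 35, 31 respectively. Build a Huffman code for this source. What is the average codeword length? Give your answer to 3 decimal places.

2.301 bits/symbol

Probabilities are the counts divided by 186.
Repeatedly combine the two least-probable nodes; the expected code length is the sum of the merged weights.
merge 25/186 + 1/6 → 28/93
merge 35/186 + 22/93 → 79/186
merge 17/62 + 28/93 → 107/186
merge 79/186 + 107/186 → 1
L = 28/93 + 79/186 + 107/186 + 1 = 214/93 ≈ 2.301 bits/symbol.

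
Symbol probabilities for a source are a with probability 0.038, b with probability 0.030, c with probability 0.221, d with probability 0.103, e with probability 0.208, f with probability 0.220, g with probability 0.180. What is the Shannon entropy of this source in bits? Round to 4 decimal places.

H = −Σ pᵢ log₂ pᵢ.
−0.038·log₂(0.038) = 0.1793
−0.030·log₂(0.030) = 0.1518
−0.221·log₂(0.221) = 0.4813
−0.103·log₂(0.103) = 0.3378
−0.208·log₂(0.208) = 0.4712
−0.220·log₂(0.220) = 0.4806
−0.180·log₂(0.180) = 0.4453
Sum ≈ 2.5472 → 2.5472 bits.

2.5472 bits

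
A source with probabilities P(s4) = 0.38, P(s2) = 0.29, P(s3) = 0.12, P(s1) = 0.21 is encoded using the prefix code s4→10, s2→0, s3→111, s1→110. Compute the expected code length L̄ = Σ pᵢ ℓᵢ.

L̄ = Σ pᵢ·ℓᵢ = 0.38·2 + 0.29·1 + 0.12·3 + 0.21·3 = 2.04 bits/symbol.

2.04 bits/symbol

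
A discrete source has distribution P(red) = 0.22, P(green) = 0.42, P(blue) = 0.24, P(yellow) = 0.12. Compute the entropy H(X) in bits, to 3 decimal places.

H = −Σ pᵢ log₂ pᵢ.
−0.22·log₂(0.22) = 0.4806
−0.42·log₂(0.42) = 0.5256
−0.24·log₂(0.24) = 0.4941
−0.12·log₂(0.12) = 0.3671
Sum ≈ 1.8674 → 1.867 bits.

1.867 bits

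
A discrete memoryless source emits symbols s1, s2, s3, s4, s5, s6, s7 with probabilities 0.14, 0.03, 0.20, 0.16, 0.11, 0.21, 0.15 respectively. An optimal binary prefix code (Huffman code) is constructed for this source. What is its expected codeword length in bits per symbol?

Repeatedly combine the two least-probable nodes; the expected code length is the sum of the merged weights.
merge 3/100 + 11/100 → 7/50
merge 7/50 + 7/50 → 7/25
merge 3/20 + 4/25 → 31/100
merge 1/5 + 21/100 → 41/100
merge 7/25 + 31/100 → 59/100
merge 41/100 + 59/100 → 1
L = 7/50 + 7/25 + 31/100 + 41/100 + 59/100 + 1 = 273/100 = 2.73 bits/symbol.

2.73 bits/symbol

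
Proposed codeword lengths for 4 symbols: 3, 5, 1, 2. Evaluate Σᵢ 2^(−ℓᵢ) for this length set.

With common denominator 2^5 = 32: Σ 2^(−ℓᵢ) = 4/32 + 1/32 + 16/32 + 8/32 = 29/32 = 0.90625.

0.90625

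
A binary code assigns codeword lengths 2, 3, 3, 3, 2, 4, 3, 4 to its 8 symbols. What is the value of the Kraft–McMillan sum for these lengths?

With common denominator 2^4 = 16: Σ 2^(−ℓᵢ) = 4/16 + 2/16 + 2/16 + 2/16 + 4/16 + 1/16 + 2/16 + 1/16 = 18/16 = 1.125.

1.125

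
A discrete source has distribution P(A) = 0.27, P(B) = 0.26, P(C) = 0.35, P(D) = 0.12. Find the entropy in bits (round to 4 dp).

H = −Σ pᵢ log₂ pᵢ.
−0.27·log₂(0.27) = 0.5100
−0.26·log₂(0.26) = 0.5053
−0.35·log₂(0.35) = 0.5301
−0.12·log₂(0.12) = 0.3671
Sum ≈ 1.9125 → 1.9125 bits.

1.9125 bits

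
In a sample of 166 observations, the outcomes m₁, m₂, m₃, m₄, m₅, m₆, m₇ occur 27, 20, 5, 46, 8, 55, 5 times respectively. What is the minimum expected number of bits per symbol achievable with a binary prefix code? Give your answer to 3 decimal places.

Probabilities are the counts divided by 166.
Repeatedly combine the two least-probable nodes; the expected code length is the sum of the merged weights.
merge 5/166 + 5/166 → 5/83
merge 4/83 + 5/83 → 9/83
merge 9/83 + 10/83 → 19/83
merge 27/166 + 19/83 → 65/166
merge 23/83 + 55/166 → 101/166
merge 65/166 + 101/166 → 1
L = 5/83 + 9/83 + 19/83 + 65/166 + 101/166 + 1 = 199/83 ≈ 2.398 bits/symbol.

2.398 bits/symbol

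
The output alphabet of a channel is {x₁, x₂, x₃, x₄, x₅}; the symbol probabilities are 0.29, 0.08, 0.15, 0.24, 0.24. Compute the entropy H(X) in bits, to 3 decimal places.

2.208 bits

H = −Σ pᵢ log₂ pᵢ.
−0.29·log₂(0.29) = 0.5179
−0.08·log₂(0.08) = 0.2915
−0.15·log₂(0.15) = 0.4105
−0.24·log₂(0.24) = 0.4941
−0.24·log₂(0.24) = 0.4941
Sum ≈ 2.2082 → 2.208 bits.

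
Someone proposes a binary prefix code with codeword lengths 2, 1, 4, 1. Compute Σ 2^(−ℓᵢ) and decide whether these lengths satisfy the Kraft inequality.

With common denominator 2^4 = 16: Σ 2^(−ℓᵢ) = 4/16 + 8/16 + 1/16 + 8/16 = 21/16 = 1.3125.
Kraft's inequality requires Σ ≤ 1; here Σ = 1.3125 > 1, so no such prefix code exists.

1.3125; no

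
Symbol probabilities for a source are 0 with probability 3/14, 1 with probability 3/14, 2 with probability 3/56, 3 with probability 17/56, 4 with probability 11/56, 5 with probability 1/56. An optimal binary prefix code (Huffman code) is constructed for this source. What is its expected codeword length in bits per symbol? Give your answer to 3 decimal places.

2.339 bits/symbol

Repeatedly combine the two least-probable nodes; the expected code length is the sum of the merged weights.
merge 1/56 + 3/56 → 1/14
merge 1/14 + 11/56 → 15/56
merge 3/14 + 3/14 → 3/7
merge 15/56 + 17/56 → 4/7
merge 3/7 + 4/7 → 1
L = 1/14 + 15/56 + 3/7 + 4/7 + 1 = 131/56 ≈ 2.339 bits/symbol.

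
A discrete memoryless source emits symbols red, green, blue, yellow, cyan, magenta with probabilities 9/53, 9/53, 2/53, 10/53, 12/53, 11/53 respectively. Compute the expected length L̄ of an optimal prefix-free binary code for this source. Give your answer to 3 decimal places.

2.566 bits/symbol

Repeatedly combine the two least-probable nodes; the expected code length is the sum of the merged weights.
merge 2/53 + 9/53 → 11/53
merge 9/53 + 10/53 → 19/53
merge 11/53 + 11/53 → 22/53
merge 12/53 + 19/53 → 31/53
merge 22/53 + 31/53 → 1
L = 11/53 + 19/53 + 22/53 + 31/53 + 1 = 136/53 ≈ 2.566 bits/symbol.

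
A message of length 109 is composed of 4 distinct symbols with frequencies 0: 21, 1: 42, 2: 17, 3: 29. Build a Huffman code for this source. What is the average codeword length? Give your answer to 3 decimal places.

Probabilities are the counts divided by 109.
Repeatedly combine the two least-probable nodes; the expected code length is the sum of the merged weights.
merge 17/109 + 21/109 → 38/109
merge 29/109 + 38/109 → 67/109
merge 42/109 + 67/109 → 1
L = 38/109 + 67/109 + 1 = 214/109 ≈ 1.963 bits/symbol.

1.963 bits/symbol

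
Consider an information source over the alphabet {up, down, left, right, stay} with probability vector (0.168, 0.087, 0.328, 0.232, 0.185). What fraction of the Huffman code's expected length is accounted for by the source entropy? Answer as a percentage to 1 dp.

97.8%

Entropy H = −Σ p log₂ p ≈ 2.2057 bits.
Huffman merges: 87/1000+21/125→51/200; 37/200+29/125→417/1000; 51/200+41/125→583/1000; 417/1000+583/1000→1. L = 451/200 ≈ 2.2550.
Efficiency = H/L = 2.2057/2.2550 = 97.8%.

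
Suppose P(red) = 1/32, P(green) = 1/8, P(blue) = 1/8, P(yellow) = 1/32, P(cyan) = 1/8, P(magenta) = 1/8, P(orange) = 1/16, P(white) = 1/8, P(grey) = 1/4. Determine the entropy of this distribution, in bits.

Each probability is a power of 1/2, so log₂(1/p) is an integer.
H = Σ p·log₂(1/p) = 1/32·5 + 1/8·3 + 1/8·3 + 1/32·5 + 1/8·3 + 1/8·3 + 1/16·4 + 1/8·3 + 1/4·2 = 2.9375 bits.

2.9375 bits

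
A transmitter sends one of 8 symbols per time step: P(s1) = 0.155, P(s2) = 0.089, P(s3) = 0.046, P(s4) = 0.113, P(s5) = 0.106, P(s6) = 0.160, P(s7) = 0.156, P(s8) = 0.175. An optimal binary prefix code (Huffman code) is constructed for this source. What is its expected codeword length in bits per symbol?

2.96 bits/symbol

Repeatedly combine the two least-probable nodes; the expected code length is the sum of the merged weights.
merge 23/500 + 89/1000 → 27/200
merge 53/500 + 113/1000 → 219/1000
merge 27/200 + 31/200 → 29/100
merge 39/250 + 4/25 → 79/250
merge 7/40 + 219/1000 → 197/500
merge 29/100 + 79/250 → 303/500
merge 197/500 + 303/500 → 1
L = 27/200 + 219/1000 + 29/100 + 79/250 + 197/500 + 303/500 + 1 = 74/25 = 2.96 bits/symbol.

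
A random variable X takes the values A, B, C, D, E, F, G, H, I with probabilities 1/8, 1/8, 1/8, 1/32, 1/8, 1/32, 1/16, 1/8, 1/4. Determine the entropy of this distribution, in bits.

Each probability is a power of 1/2, so log₂(1/p) is an integer.
H = Σ p·log₂(1/p) = 1/8·3 + 1/8·3 + 1/8·3 + 1/32·5 + 1/8·3 + 1/32·5 + 1/16·4 + 1/8·3 + 1/4·2 = 2.9375 bits.

2.9375 bits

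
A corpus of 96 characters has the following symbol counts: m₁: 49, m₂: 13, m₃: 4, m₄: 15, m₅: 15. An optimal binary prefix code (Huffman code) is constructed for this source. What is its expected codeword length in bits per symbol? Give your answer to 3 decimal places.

1.979 bits/symbol

Probabilities are the counts divided by 96.
Repeatedly combine the two least-probable nodes; the expected code length is the sum of the merged weights.
merge 1/24 + 13/96 → 17/96
merge 5/32 + 5/32 → 5/16
merge 17/96 + 5/16 → 47/96
merge 47/96 + 49/96 → 1
L = 17/96 + 5/16 + 47/96 + 1 = 95/48 ≈ 1.979 bits/symbol.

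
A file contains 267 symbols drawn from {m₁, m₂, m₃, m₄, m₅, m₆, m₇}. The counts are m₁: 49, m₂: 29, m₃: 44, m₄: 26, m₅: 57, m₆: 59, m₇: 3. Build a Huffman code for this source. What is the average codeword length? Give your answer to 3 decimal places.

2.674 bits/symbol

Probabilities are the counts divided by 267.
Repeatedly combine the two least-probable nodes; the expected code length is the sum of the merged weights.
merge 1/89 + 26/267 → 29/267
merge 29/267 + 29/267 → 58/267
merge 44/267 + 49/267 → 31/89
merge 19/89 + 58/267 → 115/267
merge 59/267 + 31/89 → 152/267
merge 115/267 + 152/267 → 1
L = 29/267 + 58/267 + 31/89 + 115/267 + 152/267 + 1 = 238/89 ≈ 2.674 bits/symbol.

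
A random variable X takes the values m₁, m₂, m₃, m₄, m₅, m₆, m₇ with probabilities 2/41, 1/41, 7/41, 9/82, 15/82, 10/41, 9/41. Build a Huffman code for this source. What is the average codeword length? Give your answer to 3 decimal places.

Repeatedly combine the two least-probable nodes; the expected code length is the sum of the merged weights.
merge 1/41 + 2/41 → 3/41
merge 3/41 + 9/82 → 15/82
merge 7/41 + 15/82 → 29/82
merge 15/82 + 9/41 → 33/82
merge 10/41 + 29/82 → 49/82
merge 33/82 + 49/82 → 1
L = 3/41 + 15/82 + 29/82 + 33/82 + 49/82 + 1 = 107/41 ≈ 2.610 bits/symbol.

2.610 bits/symbol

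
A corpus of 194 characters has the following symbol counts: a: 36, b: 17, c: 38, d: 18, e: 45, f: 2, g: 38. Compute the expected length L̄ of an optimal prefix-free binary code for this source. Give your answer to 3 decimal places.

2.665 bits/symbol

Probabilities are the counts divided by 194.
Repeatedly combine the two least-probable nodes; the expected code length is the sum of the merged weights.
merge 1/97 + 17/194 → 19/194
merge 9/97 + 19/194 → 37/194
merge 18/97 + 37/194 → 73/194
merge 19/97 + 19/97 → 38/97
merge 45/194 + 73/194 → 59/97
merge 38/97 + 59/97 → 1
L = 19/194 + 37/194 + 73/194 + 38/97 + 59/97 + 1 = 517/194 ≈ 2.665 bits/symbol.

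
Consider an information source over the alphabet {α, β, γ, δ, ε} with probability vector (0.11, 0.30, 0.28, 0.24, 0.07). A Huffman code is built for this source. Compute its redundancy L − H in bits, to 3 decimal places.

Entropy H = −Σ p log₂ p ≈ 2.1483 bits.
Huffman merges: 7/100+11/100→9/50; 9/50+6/25→21/50; 7/25+3/10→29/50; 21/50+29/50→1. L = 109/50 ≈ 2.1800.
L − H = 2.1800 − 2.1483 = 0.032 bits.

0.032 bits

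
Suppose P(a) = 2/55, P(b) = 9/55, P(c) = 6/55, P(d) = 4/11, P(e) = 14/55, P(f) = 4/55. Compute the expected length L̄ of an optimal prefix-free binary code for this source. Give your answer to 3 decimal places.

2.327 bits/symbol

Repeatedly combine the two least-probable nodes; the expected code length is the sum of the merged weights.
merge 2/55 + 4/55 → 6/55
merge 6/55 + 6/55 → 12/55
merge 9/55 + 12/55 → 21/55
merge 14/55 + 4/11 → 34/55
merge 21/55 + 34/55 → 1
L = 6/55 + 12/55 + 21/55 + 34/55 + 1 = 128/55 ≈ 2.327 bits/symbol.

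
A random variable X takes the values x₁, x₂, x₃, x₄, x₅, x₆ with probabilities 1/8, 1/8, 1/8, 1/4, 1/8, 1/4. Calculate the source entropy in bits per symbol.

2.5 bits

Each probability is a power of 1/2, so log₂(1/p) is an integer.
H = Σ p·log₂(1/p) = 1/8·3 + 1/8·3 + 1/8·3 + 1/4·2 + 1/8·3 + 1/4·2 = 2.5 bits.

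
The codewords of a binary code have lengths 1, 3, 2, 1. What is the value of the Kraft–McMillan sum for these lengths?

1.375

With common denominator 2^3 = 8: Σ 2^(−ℓᵢ) = 4/8 + 1/8 + 2/8 + 4/8 = 11/8 = 1.375.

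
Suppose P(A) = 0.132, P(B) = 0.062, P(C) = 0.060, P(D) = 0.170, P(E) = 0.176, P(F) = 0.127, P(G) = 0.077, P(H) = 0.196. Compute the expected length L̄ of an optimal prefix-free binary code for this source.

Repeatedly combine the two least-probable nodes; the expected code length is the sum of the merged weights.
merge 3/50 + 31/500 → 61/500
merge 77/1000 + 61/500 → 199/1000
merge 127/1000 + 33/250 → 259/1000
merge 17/100 + 22/125 → 173/500
merge 49/250 + 199/1000 → 79/200
merge 259/1000 + 173/500 → 121/200
merge 79/200 + 121/200 → 1
L = 61/500 + 199/1000 + 259/1000 + 173/500 + 79/200 + 121/200 + 1 = 1463/500 = 2.926 bits/symbol.

2.926 bits/symbol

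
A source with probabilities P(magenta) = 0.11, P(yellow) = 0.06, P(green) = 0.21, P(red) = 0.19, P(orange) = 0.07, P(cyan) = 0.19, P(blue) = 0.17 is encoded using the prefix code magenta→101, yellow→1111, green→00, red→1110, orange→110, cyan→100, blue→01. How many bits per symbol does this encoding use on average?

2.87 bits/symbol

L̄ = Σ pᵢ·ℓᵢ = 0.11·3 + 0.06·4 + 0.21·2 + 0.19·4 + 0.07·3 + 0.19·3 + 0.17·2 = 2.87 bits/symbol.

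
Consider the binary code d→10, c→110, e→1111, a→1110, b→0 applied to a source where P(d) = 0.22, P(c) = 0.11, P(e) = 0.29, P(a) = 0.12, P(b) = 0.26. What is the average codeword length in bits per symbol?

2.67 bits/symbol

L̄ = Σ pᵢ·ℓᵢ = 0.22·2 + 0.11·3 + 0.29·4 + 0.12·4 + 0.26·1 = 2.67 bits/symbol.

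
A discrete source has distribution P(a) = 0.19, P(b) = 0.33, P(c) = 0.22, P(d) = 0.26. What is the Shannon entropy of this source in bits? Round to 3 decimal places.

H = −Σ pᵢ log₂ pᵢ.
−0.19·log₂(0.19) = 0.4552
−0.33·log₂(0.33) = 0.5278
−0.22·log₂(0.22) = 0.4806
−0.26·log₂(0.26) = 0.5053
Sum ≈ 1.9689 → 1.969 bits.

1.969 bits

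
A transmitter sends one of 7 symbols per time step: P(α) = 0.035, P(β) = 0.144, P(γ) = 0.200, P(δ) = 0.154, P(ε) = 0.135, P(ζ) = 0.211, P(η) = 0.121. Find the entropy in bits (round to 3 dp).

H = −Σ pᵢ log₂ pᵢ.
−0.035·log₂(0.035) = 0.1693
−0.144·log₂(0.144) = 0.4026
−0.200·log₂(0.200) = 0.4644
−0.154·log₂(0.154) = 0.4156
−0.135·log₂(0.135) = 0.3900
−0.211·log₂(0.211) = 0.4736
−0.121·log₂(0.121) = 0.3687
Sum ≈ 2.6842 → 2.684 bits.

2.684 bits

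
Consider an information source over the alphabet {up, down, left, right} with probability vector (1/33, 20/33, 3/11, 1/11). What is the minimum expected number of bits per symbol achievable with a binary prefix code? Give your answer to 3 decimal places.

Repeatedly combine the two least-probable nodes; the expected code length is the sum of the merged weights.
merge 1/33 + 1/11 → 4/33
merge 4/33 + 3/11 → 13/33
merge 13/33 + 20/33 → 1
L = 4/33 + 13/33 + 1 = 50/33 ≈ 1.515 bits/symbol.

1.515 bits/symbol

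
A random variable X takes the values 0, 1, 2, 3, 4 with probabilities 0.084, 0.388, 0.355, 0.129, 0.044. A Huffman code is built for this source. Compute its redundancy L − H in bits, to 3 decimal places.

0.057 bits

Entropy H = −Σ p log₂ p ≈ 1.9400 bits.
Huffman merges: 11/250+21/250→16/125; 16/125+129/1000→257/1000; 257/1000+71/200→153/250; 97/250+153/250→1. L = 1997/1000 ≈ 1.9970.
L − H = 1.9970 − 1.9400 = 0.057 bits.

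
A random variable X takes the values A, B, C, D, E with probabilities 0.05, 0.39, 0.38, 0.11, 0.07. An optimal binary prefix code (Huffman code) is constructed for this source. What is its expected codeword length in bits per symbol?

1.96 bits/symbol

Repeatedly combine the two least-probable nodes; the expected code length is the sum of the merged weights.
merge 1/20 + 7/100 → 3/25
merge 11/100 + 3/25 → 23/100
merge 23/100 + 19/50 → 61/100
merge 39/100 + 61/100 → 1
L = 3/25 + 23/100 + 61/100 + 1 = 49/25 = 1.96 bits/symbol.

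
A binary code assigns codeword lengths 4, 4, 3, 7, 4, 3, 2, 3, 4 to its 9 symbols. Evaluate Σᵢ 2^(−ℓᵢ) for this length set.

0.8828125

With common denominator 2^7 = 128: Σ 2^(−ℓᵢ) = 8/128 + 8/128 + 16/128 + 1/128 + 8/128 + 16/128 + 32/128 + 16/128 + 8/128 = 113/128 = 0.8828125.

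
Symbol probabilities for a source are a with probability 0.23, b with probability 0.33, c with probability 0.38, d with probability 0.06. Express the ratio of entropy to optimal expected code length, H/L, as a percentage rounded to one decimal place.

Entropy H = −Σ p log₂ p ≈ 1.7895 bits.
Huffman merges: 3/50+23/100→29/100; 29/100+33/100→31/50; 19/50+31/50→1. L = 191/100 ≈ 1.9100.
Efficiency = H/L = 1.7895/1.9100 = 93.7%.

93.7%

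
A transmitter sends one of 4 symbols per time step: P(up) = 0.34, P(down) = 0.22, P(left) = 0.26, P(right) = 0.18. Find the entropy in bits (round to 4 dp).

H = −Σ pᵢ log₂ pᵢ.
−0.34·log₂(0.34) = 0.5292
−0.22·log₂(0.22) = 0.4806
−0.26·log₂(0.26) = 0.5053
−0.18·log₂(0.18) = 0.4453
Sum ≈ 1.9603 → 1.9603 bits.

1.9603 bits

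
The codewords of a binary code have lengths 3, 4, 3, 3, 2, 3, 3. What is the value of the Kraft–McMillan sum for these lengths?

With common denominator 2^4 = 16: Σ 2^(−ℓᵢ) = 2/16 + 1/16 + 2/16 + 2/16 + 4/16 + 2/16 + 2/16 = 15/16 = 0.9375.

0.9375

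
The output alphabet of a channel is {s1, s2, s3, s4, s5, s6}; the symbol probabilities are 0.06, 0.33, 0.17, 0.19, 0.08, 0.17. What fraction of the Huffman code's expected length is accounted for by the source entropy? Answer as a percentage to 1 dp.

97.4%

Entropy H = −Σ p log₂ p ≈ 2.3873 bits.
Huffman merges: 3/50+2/25→7/50; 7/50+17/100→31/100; 17/100+19/100→9/25; 31/100+33/100→16/25; 9/25+16/25→1. L = 49/20 ≈ 2.4500.
Efficiency = H/L = 2.3873/2.4500 = 97.4%.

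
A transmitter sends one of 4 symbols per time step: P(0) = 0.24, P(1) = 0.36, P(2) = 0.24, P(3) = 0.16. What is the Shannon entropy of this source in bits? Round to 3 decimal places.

1.942 bits

H = −Σ pᵢ log₂ pᵢ.
−0.24·log₂(0.24) = 0.4941
−0.36·log₂(0.36) = 0.5306
−0.24·log₂(0.24) = 0.4941
−0.16·log₂(0.16) = 0.4230
Sum ≈ 1.9419 → 1.942 bits.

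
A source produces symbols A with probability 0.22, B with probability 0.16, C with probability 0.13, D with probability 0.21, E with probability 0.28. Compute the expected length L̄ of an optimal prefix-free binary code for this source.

2.29 bits/symbol

Repeatedly combine the two least-probable nodes; the expected code length is the sum of the merged weights.
merge 13/100 + 4/25 → 29/100
merge 21/100 + 11/50 → 43/100
merge 7/25 + 29/100 → 57/100
merge 43/100 + 57/100 → 1
L = 29/100 + 43/100 + 57/100 + 1 = 229/100 = 2.29 bits/symbol.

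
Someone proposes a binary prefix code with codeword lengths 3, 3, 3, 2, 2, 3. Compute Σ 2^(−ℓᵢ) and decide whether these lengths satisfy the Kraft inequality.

1; yes

With common denominator 2^3 = 8: Σ 2^(−ℓᵢ) = 1/8 + 1/8 + 1/8 + 2/8 + 2/8 + 1/8 = 8/8 = 1.
Kraft's inequality requires Σ ≤ 1; here Σ = 1 ≤ 1, so such a prefix code exists.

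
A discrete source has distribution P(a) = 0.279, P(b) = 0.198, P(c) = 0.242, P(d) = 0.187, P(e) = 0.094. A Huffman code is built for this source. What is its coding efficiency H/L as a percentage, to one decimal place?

Entropy H = −Σ p log₂ p ≈ 2.2448 bits.
Huffman merges: 47/500+187/1000→281/1000; 99/500+121/500→11/25; 279/1000+281/1000→14/25; 11/25+14/25→1. L = 2281/1000 ≈ 2.2810.
Efficiency = H/L = 2.2448/2.2810 = 98.4%.

98.4%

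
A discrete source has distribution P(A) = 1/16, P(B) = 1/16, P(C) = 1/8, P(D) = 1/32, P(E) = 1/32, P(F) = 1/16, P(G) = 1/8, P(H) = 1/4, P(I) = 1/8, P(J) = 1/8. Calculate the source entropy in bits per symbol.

3.0625 bits

Each probability is a power of 1/2, so log₂(1/p) is an integer.
H = Σ p·log₂(1/p) = 1/16·4 + 1/16·4 + 1/8·3 + 1/32·5 + 1/32·5 + 1/16·4 + 1/8·3 + 1/4·2 + 1/8·3 + 1/8·3 = 3.0625 bits.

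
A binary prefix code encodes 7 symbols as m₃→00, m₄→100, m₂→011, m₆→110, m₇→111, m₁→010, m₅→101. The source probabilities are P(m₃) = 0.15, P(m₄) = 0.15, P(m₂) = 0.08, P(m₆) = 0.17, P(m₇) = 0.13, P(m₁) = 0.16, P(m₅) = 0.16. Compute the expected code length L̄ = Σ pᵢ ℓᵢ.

2.85 bits/symbol

L̄ = Σ pᵢ·ℓᵢ = 0.15·2 + 0.15·3 + 0.08·3 + 0.17·3 + 0.13·3 + 0.16·3 + 0.16·3 = 2.85 bits/symbol.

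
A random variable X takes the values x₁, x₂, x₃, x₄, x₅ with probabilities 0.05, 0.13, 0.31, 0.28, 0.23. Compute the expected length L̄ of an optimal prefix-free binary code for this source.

2.18 bits/symbol

Repeatedly combine the two least-probable nodes; the expected code length is the sum of the merged weights.
merge 1/20 + 13/100 → 9/50
merge 9/50 + 23/100 → 41/100
merge 7/25 + 31/100 → 59/100
merge 41/100 + 59/100 → 1
L = 9/50 + 41/100 + 59/100 + 1 = 109/50 = 2.18 bits/symbol.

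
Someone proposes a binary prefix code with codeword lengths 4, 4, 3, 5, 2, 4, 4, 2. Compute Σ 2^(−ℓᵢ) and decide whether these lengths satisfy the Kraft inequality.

With common denominator 2^5 = 32: Σ 2^(−ℓᵢ) = 2/32 + 2/32 + 4/32 + 1/32 + 8/32 + 2/32 + 2/32 + 8/32 = 29/32 = 0.90625.
Kraft's inequality requires Σ ≤ 1; here Σ = 0.90625 ≤ 1, so such a prefix code exists.

0.90625; yes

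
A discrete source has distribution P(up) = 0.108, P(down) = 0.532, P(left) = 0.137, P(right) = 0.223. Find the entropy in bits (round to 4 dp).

H = −Σ pᵢ log₂ pᵢ.
−0.108·log₂(0.108) = 0.3468
−0.532·log₂(0.532) = 0.4844
−0.137·log₂(0.137) = 0.3929
−0.223·log₂(0.223) = 0.4828
Sum ≈ 1.7068 → 1.7068 bits.

1.7068 bits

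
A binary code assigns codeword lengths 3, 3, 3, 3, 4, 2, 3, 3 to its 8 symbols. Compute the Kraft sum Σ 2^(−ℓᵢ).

With common denominator 2^4 = 16: Σ 2^(−ℓᵢ) = 2/16 + 2/16 + 2/16 + 2/16 + 1/16 + 4/16 + 2/16 + 2/16 = 17/16 = 1.0625.

1.0625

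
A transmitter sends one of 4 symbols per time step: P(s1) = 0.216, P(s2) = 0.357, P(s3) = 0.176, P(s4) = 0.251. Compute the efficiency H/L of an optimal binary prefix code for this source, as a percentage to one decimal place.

97.5%

Entropy H = −Σ p log₂ p ≈ 1.9497 bits.
Huffman merges: 22/125+27/125→49/125; 251/1000+357/1000→76/125; 49/125+76/125→1. L = 2 ≈ 2.0000.
Efficiency = H/L = 1.9497/2.0000 = 97.5%.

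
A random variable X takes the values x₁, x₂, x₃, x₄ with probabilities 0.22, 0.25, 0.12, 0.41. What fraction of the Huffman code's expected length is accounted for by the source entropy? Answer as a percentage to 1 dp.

97.2%

Entropy H = −Σ p log₂ p ≈ 1.8750 bits.
Huffman merges: 3/25+11/50→17/50; 1/4+17/50→59/100; 41/100+59/100→1. L = 193/100 ≈ 1.9300.
Efficiency = H/L = 1.8750/1.9300 = 97.2%.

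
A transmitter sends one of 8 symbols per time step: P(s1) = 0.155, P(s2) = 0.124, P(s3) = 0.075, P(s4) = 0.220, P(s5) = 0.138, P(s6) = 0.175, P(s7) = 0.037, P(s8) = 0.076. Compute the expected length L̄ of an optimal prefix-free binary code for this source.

2.892 bits/symbol

Repeatedly combine the two least-probable nodes; the expected code length is the sum of the merged weights.
merge 37/1000 + 3/40 → 14/125
merge 19/250 + 14/125 → 47/250
merge 31/250 + 69/500 → 131/500
merge 31/200 + 7/40 → 33/100
merge 47/250 + 11/50 → 51/125
merge 131/500 + 33/100 → 74/125
merge 51/125 + 74/125 → 1
L = 14/125 + 47/250 + 131/500 + 33/100 + 51/125 + 74/125 + 1 = 723/250 = 2.892 bits/symbol.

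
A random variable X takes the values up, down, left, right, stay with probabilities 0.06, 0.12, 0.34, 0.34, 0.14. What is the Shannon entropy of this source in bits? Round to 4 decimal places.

H = −Σ pᵢ log₂ pᵢ.
−0.06·log₂(0.06) = 0.2435
−0.12·log₂(0.12) = 0.3671
−0.34·log₂(0.34) = 0.5292
−0.34·log₂(0.34) = 0.5292
−0.14·log₂(0.14) = 0.3971
Sum ≈ 2.0661 → 2.0661 bits.

2.0661 bits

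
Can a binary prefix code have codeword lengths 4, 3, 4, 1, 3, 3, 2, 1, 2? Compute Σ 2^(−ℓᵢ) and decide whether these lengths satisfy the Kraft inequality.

With common denominator 2^4 = 16: Σ 2^(−ℓᵢ) = 1/16 + 2/16 + 1/16 + 8/16 + 2/16 + 2/16 + 4/16 + 8/16 + 4/16 = 32/16 = 2.
Kraft's inequality requires Σ ≤ 1; here Σ = 2 > 1, so no such prefix code exists.

2; no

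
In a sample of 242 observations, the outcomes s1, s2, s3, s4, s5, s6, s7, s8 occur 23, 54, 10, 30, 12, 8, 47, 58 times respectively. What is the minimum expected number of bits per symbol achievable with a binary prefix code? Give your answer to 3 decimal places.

2.736 bits/symbol

Probabilities are the counts divided by 242.
Repeatedly combine the two least-probable nodes; the expected code length is the sum of the merged weights.
merge 4/121 + 5/121 → 9/121
merge 6/121 + 9/121 → 15/121
merge 23/242 + 15/121 → 53/242
merge 15/121 + 47/242 → 7/22
merge 53/242 + 27/121 → 107/242
merge 29/121 + 7/22 → 135/242
merge 107/242 + 135/242 → 1
L = 9/121 + 15/121 + 53/242 + 7/22 + 107/242 + 135/242 + 1 = 331/121 ≈ 2.736 bits/symbol.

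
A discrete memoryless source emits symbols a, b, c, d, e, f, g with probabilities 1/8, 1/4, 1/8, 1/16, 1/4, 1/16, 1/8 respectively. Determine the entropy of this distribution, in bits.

Each probability is a power of 1/2, so log₂(1/p) is an integer.
H = Σ p·log₂(1/p) = 1/8·3 + 1/4·2 + 1/8·3 + 1/16·4 + 1/4·2 + 1/16·4 + 1/8·3 = 2.625 bits.

2.625 bits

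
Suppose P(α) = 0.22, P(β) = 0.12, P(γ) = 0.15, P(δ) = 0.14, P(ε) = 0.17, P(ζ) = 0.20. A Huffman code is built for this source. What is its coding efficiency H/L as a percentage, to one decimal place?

Entropy H = −Σ p log₂ p ≈ 2.5543 bits.
Huffman merges: 3/25+7/50→13/50; 3/20+17/100→8/25; 1/5+11/50→21/50; 13/50+8/25→29/50; 21/50+29/50→1. L = 129/50 ≈ 2.5800.
Efficiency = H/L = 2.5543/2.5800 = 99.0%.

99.0%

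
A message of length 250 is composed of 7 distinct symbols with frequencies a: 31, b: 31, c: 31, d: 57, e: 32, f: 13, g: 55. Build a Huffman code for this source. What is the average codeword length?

2.728 bits/symbol

Probabilities are the counts divided by 250.
Repeatedly combine the two least-probable nodes; the expected code length is the sum of the merged weights.
merge 13/250 + 31/250 → 22/125
merge 31/250 + 31/250 → 31/125
merge 16/125 + 22/125 → 38/125
merge 11/50 + 57/250 → 56/125
merge 31/125 + 38/125 → 69/125
merge 56/125 + 69/125 → 1
L = 22/125 + 31/125 + 38/125 + 56/125 + 69/125 + 1 = 341/125 = 2.728 bits/symbol.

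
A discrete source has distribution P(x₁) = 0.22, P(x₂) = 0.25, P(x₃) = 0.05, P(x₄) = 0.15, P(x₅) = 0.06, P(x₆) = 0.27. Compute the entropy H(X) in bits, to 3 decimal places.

2.361 bits

H = −Σ pᵢ log₂ pᵢ.
−0.22·log₂(0.22) = 0.4806
−0.25·log₂(0.25) = 0.5000
−0.05·log₂(0.05) = 0.2161
−0.15·log₂(0.15) = 0.4105
−0.06·log₂(0.06) = 0.2435
−0.27·log₂(0.27) = 0.5100
Sum ≈ 2.3608 → 2.361 bits.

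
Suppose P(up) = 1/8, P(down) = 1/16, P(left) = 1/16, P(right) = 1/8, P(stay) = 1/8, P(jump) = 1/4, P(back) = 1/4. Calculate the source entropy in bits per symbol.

2.625 bits

Each probability is a power of 1/2, so log₂(1/p) is an integer.
H = Σ p·log₂(1/p) = 1/8·3 + 1/16·4 + 1/16·4 + 1/8·3 + 1/8·3 + 1/4·2 + 1/4·2 = 2.625 bits.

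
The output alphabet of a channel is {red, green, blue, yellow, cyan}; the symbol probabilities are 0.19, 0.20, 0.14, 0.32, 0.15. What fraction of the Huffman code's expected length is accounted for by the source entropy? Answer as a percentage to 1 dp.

Entropy H = −Σ p log₂ p ≈ 2.2533 bits.
Huffman merges: 7/50+3/20→29/100; 19/100+1/5→39/100; 29/100+8/25→61/100; 39/100+61/100→1. L = 229/100 ≈ 2.2900.
Efficiency = H/L = 2.2533/2.2900 = 98.4%.

98.4%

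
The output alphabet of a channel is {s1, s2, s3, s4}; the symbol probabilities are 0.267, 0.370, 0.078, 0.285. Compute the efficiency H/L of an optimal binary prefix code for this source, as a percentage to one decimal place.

Entropy H = −Σ p log₂ p ≈ 1.8426 bits.
Huffman merges: 39/500+267/1000→69/200; 57/200+69/200→63/100; 37/100+63/100→1. L = 79/40 ≈ 1.9750.
Efficiency = H/L = 1.8426/1.9750 = 93.3%.

93.3%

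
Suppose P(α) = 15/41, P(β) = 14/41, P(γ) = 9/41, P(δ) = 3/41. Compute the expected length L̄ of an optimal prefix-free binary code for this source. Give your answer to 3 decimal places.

1.927 bits/symbol

Repeatedly combine the two least-probable nodes; the expected code length is the sum of the merged weights.
merge 3/41 + 9/41 → 12/41
merge 12/41 + 14/41 → 26/41
merge 15/41 + 26/41 → 1
L = 12/41 + 26/41 + 1 = 79/41 ≈ 1.927 bits/symbol.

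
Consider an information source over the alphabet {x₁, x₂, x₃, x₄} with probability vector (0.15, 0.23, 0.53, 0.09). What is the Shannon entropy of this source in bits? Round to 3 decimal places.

1.696 bits

H = −Σ pᵢ log₂ pᵢ.
−0.15·log₂(0.15) = 0.4105
−0.23·log₂(0.23) = 0.4877
−0.53·log₂(0.53) = 0.4854
−0.09·log₂(0.09) = 0.3127
Sum ≈ 1.6963 → 1.696 bits.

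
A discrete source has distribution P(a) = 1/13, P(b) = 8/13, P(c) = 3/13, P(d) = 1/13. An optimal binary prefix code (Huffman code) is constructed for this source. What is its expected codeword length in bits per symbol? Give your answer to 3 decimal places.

1.538 bits/symbol

Repeatedly combine the two least-probable nodes; the expected code length is the sum of the merged weights.
merge 1/13 + 1/13 → 2/13
merge 2/13 + 3/13 → 5/13
merge 5/13 + 8/13 → 1
L = 2/13 + 5/13 + 1 = 20/13 ≈ 1.538 bits/symbol.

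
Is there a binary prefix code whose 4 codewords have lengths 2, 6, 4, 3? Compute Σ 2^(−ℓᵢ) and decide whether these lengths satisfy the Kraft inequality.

With common denominator 2^6 = 64: Σ 2^(−ℓᵢ) = 16/64 + 1/64 + 4/64 + 8/64 = 29/64 = 0.453125.
Kraft's inequality requires Σ ≤ 1; here Σ = 0.453125 ≤ 1, so such a prefix code exists.

0.453125; yes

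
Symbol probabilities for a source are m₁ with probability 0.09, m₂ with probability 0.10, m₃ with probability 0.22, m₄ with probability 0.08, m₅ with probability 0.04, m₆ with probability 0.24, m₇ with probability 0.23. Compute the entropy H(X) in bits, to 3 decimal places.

H = −Σ pᵢ log₂ pᵢ.
−0.09·log₂(0.09) = 0.3127
−0.10·log₂(0.10) = 0.3322
−0.22·log₂(0.22) = 0.4806
−0.08·log₂(0.08) = 0.2915
−0.04·log₂(0.04) = 0.1858
−0.24·log₂(0.24) = 0.4941
−0.23·log₂(0.23) = 0.4877
Sum ≈ 2.5845 → 2.584 bits.

2.584 bits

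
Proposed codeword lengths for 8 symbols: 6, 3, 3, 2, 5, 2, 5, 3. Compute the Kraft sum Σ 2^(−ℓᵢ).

0.953125

With common denominator 2^6 = 64: Σ 2^(−ℓᵢ) = 1/64 + 8/64 + 8/64 + 16/64 + 2/64 + 16/64 + 2/64 + 8/64 = 61/64 = 0.953125.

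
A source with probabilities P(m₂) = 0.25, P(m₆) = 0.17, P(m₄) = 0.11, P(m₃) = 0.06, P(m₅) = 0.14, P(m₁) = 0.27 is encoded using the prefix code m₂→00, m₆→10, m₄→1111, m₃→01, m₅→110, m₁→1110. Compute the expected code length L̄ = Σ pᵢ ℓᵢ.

L̄ = Σ pᵢ·ℓᵢ = 0.25·2 + 0.17·2 + 0.11·4 + 0.06·2 + 0.14·3 + 0.27·4 = 2.9 bits/symbol.

2.9 bits/symbol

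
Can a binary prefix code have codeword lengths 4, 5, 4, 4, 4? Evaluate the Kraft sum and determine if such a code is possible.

0.28125; yes

With common denominator 2^5 = 32: Σ 2^(−ℓᵢ) = 2/32 + 1/32 + 2/32 + 2/32 + 2/32 = 9/32 = 0.28125.
Kraft's inequality requires Σ ≤ 1; here Σ = 0.28125 ≤ 1, so such a prefix code exists.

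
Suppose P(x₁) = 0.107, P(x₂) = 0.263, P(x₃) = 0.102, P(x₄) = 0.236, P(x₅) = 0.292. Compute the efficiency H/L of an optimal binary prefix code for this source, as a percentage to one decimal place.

99.5%

Entropy H = −Σ p log₂ p ≈ 2.1979 bits.
Huffman merges: 51/500+107/1000→209/1000; 209/1000+59/250→89/200; 263/1000+73/250→111/200; 89/200+111/200→1. L = 2209/1000 ≈ 2.2090.
Efficiency = H/L = 2.1979/2.2090 = 99.5%.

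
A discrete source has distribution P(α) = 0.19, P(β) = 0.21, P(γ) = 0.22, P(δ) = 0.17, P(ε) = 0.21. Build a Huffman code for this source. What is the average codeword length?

Repeatedly combine the two least-probable nodes; the expected code length is the sum of the merged weights.
merge 17/100 + 19/100 → 9/25
merge 21/100 + 21/100 → 21/50
merge 11/50 + 9/25 → 29/50
merge 21/50 + 29/50 → 1
L = 9/25 + 21/50 + 29/50 + 1 = 59/25 = 2.36 bits/symbol.

2.36 bits/symbol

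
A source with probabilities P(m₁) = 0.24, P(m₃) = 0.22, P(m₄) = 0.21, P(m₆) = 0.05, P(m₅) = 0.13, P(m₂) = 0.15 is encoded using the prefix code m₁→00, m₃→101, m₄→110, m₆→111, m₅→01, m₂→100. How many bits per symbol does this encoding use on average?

2.63 bits/symbol

L̄ = Σ pᵢ·ℓᵢ = 0.24·2 + 0.22·3 + 0.21·3 + 0.05·3 + 0.13·2 + 0.15·3 = 2.63 bits/symbol.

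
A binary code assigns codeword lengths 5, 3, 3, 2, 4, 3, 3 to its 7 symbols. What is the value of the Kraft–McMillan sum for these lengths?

With common denominator 2^5 = 32: Σ 2^(−ℓᵢ) = 1/32 + 4/32 + 4/32 + 8/32 + 2/32 + 4/32 + 4/32 = 27/32 = 0.84375.

0.84375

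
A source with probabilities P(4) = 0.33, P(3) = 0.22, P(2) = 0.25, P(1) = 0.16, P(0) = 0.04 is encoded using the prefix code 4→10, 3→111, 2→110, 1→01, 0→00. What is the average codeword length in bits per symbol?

2.47 bits/symbol

L̄ = Σ pᵢ·ℓᵢ = 0.33·2 + 0.22·3 + 0.25·3 + 0.16·2 + 0.04·2 = 2.47 bits/symbol.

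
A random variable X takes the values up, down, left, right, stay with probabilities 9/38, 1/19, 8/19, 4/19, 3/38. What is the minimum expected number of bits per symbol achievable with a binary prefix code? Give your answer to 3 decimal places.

Repeatedly combine the two least-probable nodes; the expected code length is the sum of the merged weights.
merge 1/19 + 3/38 → 5/38
merge 5/38 + 4/19 → 13/38
merge 9/38 + 13/38 → 11/19
merge 8/19 + 11/19 → 1
L = 5/38 + 13/38 + 11/19 + 1 = 39/19 ≈ 2.053 bits/symbol.

2.053 bits/symbol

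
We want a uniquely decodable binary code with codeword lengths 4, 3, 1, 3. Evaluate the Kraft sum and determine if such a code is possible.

With common denominator 2^4 = 16: Σ 2^(−ℓᵢ) = 1/16 + 2/16 + 8/16 + 2/16 = 13/16 = 0.8125.
Kraft's inequality requires Σ ≤ 1; here Σ = 0.8125 ≤ 1, so such a prefix code exists.

0.8125; yes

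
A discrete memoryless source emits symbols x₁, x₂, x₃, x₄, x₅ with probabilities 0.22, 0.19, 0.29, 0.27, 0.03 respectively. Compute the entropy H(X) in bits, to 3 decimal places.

2.115 bits

H = −Σ pᵢ log₂ pᵢ.
−0.22·log₂(0.22) = 0.4806
−0.19·log₂(0.19) = 0.4552
−0.29·log₂(0.29) = 0.5179
−0.27·log₂(0.27) = 0.5100
−0.03·log₂(0.03) = 0.1518
Sum ≈ 2.1155 → 2.115 bits.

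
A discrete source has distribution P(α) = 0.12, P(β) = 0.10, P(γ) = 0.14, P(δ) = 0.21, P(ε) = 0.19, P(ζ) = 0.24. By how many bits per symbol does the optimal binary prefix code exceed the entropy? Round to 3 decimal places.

0.031 bits

Entropy H = −Σ p log₂ p ≈ 2.5186 bits.
Huffman merges: 1/10+3/25→11/50; 7/50+19/100→33/100; 21/100+11/50→43/100; 6/25+33/100→57/100; 43/100+57/100→1. L = 51/20 ≈ 2.5500.
L − H = 2.5500 − 2.5186 = 0.031 bits.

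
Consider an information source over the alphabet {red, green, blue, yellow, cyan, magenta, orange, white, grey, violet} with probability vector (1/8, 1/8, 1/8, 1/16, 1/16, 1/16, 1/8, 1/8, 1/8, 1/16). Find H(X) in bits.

Each probability is a power of 1/2, so log₂(1/p) is an integer.
H = Σ p·log₂(1/p) = 1/8·3 + 1/8·3 + 1/8·3 + 1/16·4 + 1/16·4 + 1/16·4 + 1/8·3 + 1/8·3 + 1/8·3 + 1/16·4 = 3.25 bits.

3.25 bits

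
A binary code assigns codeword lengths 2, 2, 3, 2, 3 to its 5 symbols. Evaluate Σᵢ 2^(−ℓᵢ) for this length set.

With common denominator 2^3 = 8: Σ 2^(−ℓᵢ) = 2/8 + 2/8 + 1/8 + 2/8 + 1/8 = 8/8 = 1.

1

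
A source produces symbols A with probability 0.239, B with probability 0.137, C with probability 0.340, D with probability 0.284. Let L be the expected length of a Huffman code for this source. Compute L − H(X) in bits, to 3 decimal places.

0.069 bits

Entropy H = −Σ p log₂ p ≈ 1.9313 bits.
Huffman merges: 137/1000+239/1000→47/125; 71/250+17/50→78/125; 47/125+78/125→1. L = 2 ≈ 2.0000.
L − H = 2.0000 − 1.9313 = 0.069 bits.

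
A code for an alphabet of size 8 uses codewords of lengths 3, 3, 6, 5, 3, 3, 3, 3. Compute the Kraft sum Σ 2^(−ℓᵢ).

0.796875

With common denominator 2^6 = 64: Σ 2^(−ℓᵢ) = 8/64 + 8/64 + 1/64 + 2/64 + 8/64 + 8/64 + 8/64 + 8/64 = 51/64 = 0.796875.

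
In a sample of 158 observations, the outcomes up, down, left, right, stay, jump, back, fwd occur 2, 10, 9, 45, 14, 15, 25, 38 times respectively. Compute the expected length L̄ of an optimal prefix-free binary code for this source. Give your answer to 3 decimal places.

2.677 bits/symbol

Probabilities are the counts divided by 158.
Repeatedly combine the two least-probable nodes; the expected code length is the sum of the merged weights.
merge 1/79 + 9/158 → 11/158
merge 5/79 + 11/158 → 21/158
merge 7/79 + 15/158 → 29/158
merge 21/158 + 25/158 → 23/79
merge 29/158 + 19/79 → 67/158
merge 45/158 + 23/79 → 91/158
merge 67/158 + 91/158 → 1
L = 11/158 + 21/158 + 29/158 + 23/79 + 67/158 + 91/158 + 1 = 423/158 ≈ 2.677 bits/symbol.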